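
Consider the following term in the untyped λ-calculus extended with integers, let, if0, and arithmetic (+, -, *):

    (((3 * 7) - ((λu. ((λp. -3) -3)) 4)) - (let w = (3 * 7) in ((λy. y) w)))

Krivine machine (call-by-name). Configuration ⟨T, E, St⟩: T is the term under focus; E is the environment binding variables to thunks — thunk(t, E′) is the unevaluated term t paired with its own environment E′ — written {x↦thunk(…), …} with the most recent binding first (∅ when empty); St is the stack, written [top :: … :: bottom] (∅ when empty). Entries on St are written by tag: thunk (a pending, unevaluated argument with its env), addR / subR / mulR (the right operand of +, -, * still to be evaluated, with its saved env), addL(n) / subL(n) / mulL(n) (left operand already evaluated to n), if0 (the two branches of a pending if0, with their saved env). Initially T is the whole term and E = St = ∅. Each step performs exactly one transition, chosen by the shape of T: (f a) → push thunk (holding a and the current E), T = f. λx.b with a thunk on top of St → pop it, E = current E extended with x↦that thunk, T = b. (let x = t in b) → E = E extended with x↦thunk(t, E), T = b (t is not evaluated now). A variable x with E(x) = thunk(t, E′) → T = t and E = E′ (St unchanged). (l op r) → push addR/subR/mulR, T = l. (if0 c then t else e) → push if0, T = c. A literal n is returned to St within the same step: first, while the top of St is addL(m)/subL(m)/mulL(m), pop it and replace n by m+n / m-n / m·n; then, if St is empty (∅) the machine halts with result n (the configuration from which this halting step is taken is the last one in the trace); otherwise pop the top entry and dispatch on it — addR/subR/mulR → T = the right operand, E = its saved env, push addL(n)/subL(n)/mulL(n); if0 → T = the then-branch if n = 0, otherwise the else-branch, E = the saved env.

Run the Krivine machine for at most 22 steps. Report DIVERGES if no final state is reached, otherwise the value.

Answer: 3

Derivation:
t=0: [T=(((3 * 7) - ((λu. ((λp. -3) -3)) 4)) - (let w = (3 * 7) in ((λy. y) w))) | E=∅ | St=∅]
t=1: [T=((3 * 7) - ((λu. ((λp. -3) -3)) 4)) | E=∅ | St=[subR]]
t=2: [T=(3 * 7) | E=∅ | St=[subR :: subR]]
t=3: [T=3 | E=∅ | St=[mulR :: subR :: subR]]
t=4: [T=7 | E=∅ | St=[mulL(3) :: subR :: subR]]
t=5: [T=((λu. ((λp. -3) -3)) 4) | E=∅ | St=[subL(21) :: subR]]
t=6: [T=(λu. ((λp. -3) -3)) | E=∅ | St=[thunk :: subL(21) :: subR]]
t=7: [T=((λp. -3) -3) | E={u↦thunk(4, ∅)} | St=[subL(21) :: subR]]
t=8: [T=(λp. -3) | E={u↦thunk(4, ∅)} | St=[thunk :: subL(21) :: subR]]
t=9: [T=-3 | E={p↦thunk(-3, {u↦thunk(4, ∅)}), u↦thunk(4, ∅)} | St=[subL(21) :: subR]]
t=10: [T=(let w = (3 * 7) in ((λy. y) w)) | E=∅ | St=[subL(24)]]
t=11: [T=((λy. y) w) | E={w↦thunk((3 * 7), ∅)} | St=[subL(24)]]
t=12: [T=(λy. y) | E={w↦thunk((3 * 7), ∅)} | St=[thunk :: subL(24)]]
t=13: [T=y | E={y↦thunk(w, {w↦thunk((3 * 7), ∅)}), w↦thunk((3 * 7), ∅)} | St=[subL(24)]]
t=14: [T=w | E={w↦thunk((3 * 7), ∅)} | St=[subL(24)]]
t=15: [T=(3 * 7) | E=∅ | St=[subL(24)]]
t=16: [T=3 | E=∅ | St=[mulR :: subL(24)]]
t=17: [T=7 | E=∅ | St=[mulL(3) :: subL(24)]]
→ final value 3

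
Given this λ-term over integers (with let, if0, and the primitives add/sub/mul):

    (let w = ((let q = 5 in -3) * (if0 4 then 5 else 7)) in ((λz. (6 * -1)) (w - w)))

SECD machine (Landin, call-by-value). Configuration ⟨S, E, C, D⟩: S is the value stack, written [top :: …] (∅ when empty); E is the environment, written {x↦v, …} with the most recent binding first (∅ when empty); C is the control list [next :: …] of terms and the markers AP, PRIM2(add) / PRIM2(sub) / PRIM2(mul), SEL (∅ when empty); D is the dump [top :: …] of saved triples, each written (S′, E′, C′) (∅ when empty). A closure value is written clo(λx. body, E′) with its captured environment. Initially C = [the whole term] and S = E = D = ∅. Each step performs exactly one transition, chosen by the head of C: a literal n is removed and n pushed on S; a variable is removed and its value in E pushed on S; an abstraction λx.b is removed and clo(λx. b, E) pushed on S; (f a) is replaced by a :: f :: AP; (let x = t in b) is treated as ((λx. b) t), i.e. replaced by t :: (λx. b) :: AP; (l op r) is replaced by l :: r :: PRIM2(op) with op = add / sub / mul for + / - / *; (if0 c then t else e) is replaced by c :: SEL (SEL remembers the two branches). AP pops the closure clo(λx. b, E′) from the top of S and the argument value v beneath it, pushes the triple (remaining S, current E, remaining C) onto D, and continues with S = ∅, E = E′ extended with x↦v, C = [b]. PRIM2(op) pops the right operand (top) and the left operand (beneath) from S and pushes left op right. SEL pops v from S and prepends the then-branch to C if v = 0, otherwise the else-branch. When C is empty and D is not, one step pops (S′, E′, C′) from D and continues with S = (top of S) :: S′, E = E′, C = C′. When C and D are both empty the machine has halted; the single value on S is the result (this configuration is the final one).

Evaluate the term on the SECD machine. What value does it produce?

t=0: <S=∅, E=∅, C=[(let w = ((let q = 5 in -3) * (if0 4 then 5 else 7)) in ((λz. (6 * -1)) (w - w)))], D=∅>
t=1: <S=∅, E=∅, C=[((let q = 5 in -3) * (if0 4 then 5 else 7)) :: (λw. ((λz. (6 * -1)) (w - w))) :: AP], D=∅>
t=2: <S=∅, E=∅, C=[(let q = 5 in -3) :: (if0 4 then 5 else 7) :: PRIM2(mul) :: (λw. ((λz. (6 * -1)) (w - w))) :: AP], D=∅>
t=3: <S=∅, E=∅, C=[5 :: (λq. -3) :: AP :: (if0 4 then 5 else 7) :: PRIM2(mul) :: (λw. ((λz. (6 * -1)) (w - w))) :: AP], D=∅>
t=4: <S=[5], E=∅, C=[(λq. -3) :: AP :: (if0 4 then 5 else 7) :: PRIM2(mul) :: (λw. ((λz. (6 * -1)) (w - w))) :: AP], D=∅>
t=5: <S=[clo(λq. -3, ∅) :: 5], E=∅, C=[AP :: (if0 4 then 5 else 7) :: PRIM2(mul) :: (λw. ((λz. (6 * -1)) (w - w))) :: AP], D=∅>
t=6: <S=∅, E={q↦5}, C=[-3], D=[(∅, ∅, [(if0 4 then 5 else 7) :: PRIM2(mul) :: (λw. ((λz. (6 * -1)) (w - w))) :: AP])]>
t=7: <S=[-3], E={q↦5}, C=∅, D=[(∅, ∅, [(if0 4 then 5 else 7) :: PRIM2(mul) :: (λw. ((λz. (6 * -1)) (w - w))) :: AP])]>
t=8: <S=[-3], E=∅, C=[(if0 4 then 5 else 7) :: PRIM2(mul) :: (λw. ((λz. (6 * -1)) (w - w))) :: AP], D=∅>
t=9: <S=[-3], E=∅, C=[4 :: SEL :: PRIM2(mul) :: (λw. ((λz. (6 * -1)) (w - w))) :: AP], D=∅>
t=10: <S=[4 :: -3], E=∅, C=[SEL :: PRIM2(mul) :: (λw. ((λz. (6 * -1)) (w - w))) :: AP], D=∅>
t=11: <S=[-3], E=∅, C=[7 :: PRIM2(mul) :: (λw. ((λz. (6 * -1)) (w - w))) :: AP], D=∅>
t=12: <S=[7 :: -3], E=∅, C=[PRIM2(mul) :: (λw. ((λz. (6 * -1)) (w - w))) :: AP], D=∅>
t=13: <S=[-21], E=∅, C=[(λw. ((λz. (6 * -1)) (w - w))) :: AP], D=∅>
t=14: <S=[clo(λw. ((λz. (6 * -1)) (w - w)), ∅) :: -21], E=∅, C=[AP], D=∅>
t=15: <S=∅, E={w↦-21}, C=[((λz. (6 * -1)) (w - w))], D=[(∅, ∅, ∅)]>
t=16: <S=∅, E={w↦-21}, C=[(w - w) :: (λz. (6 * -1)) :: AP], D=[(∅, ∅, ∅)]>
t=17: <S=∅, E={w↦-21}, C=[w :: w :: PRIM2(sub) :: (λz. (6 * -1)) :: AP], D=[(∅, ∅, ∅)]>
t=18: <S=[-21], E={w↦-21}, C=[w :: PRIM2(sub) :: (λz. (6 * -1)) :: AP], D=[(∅, ∅, ∅)]>
t=19: <S=[-21 :: -21], E={w↦-21}, C=[PRIM2(sub) :: (λz. (6 * -1)) :: AP], D=[(∅, ∅, ∅)]>
t=20: <S=[0], E={w↦-21}, C=[(λz. (6 * -1)) :: AP], D=[(∅, ∅, ∅)]>
t=21: <S=[clo(λz. (6 * -1), {w↦-21}) :: 0], E={w↦-21}, C=[AP], D=[(∅, ∅, ∅)]>
t=22: <S=∅, E={z↦0, w↦-21}, C=[(6 * -1)], D=[(∅, {w↦-21}, ∅) :: (∅, ∅, ∅)]>
t=23: <S=∅, E={z↦0, w↦-21}, C=[6 :: -1 :: PRIM2(mul)], D=[(∅, {w↦-21}, ∅) :: (∅, ∅, ∅)]>
t=24: <S=[6], E={z↦0, w↦-21}, C=[-1 :: PRIM2(mul)], D=[(∅, {w↦-21}, ∅) :: (∅, ∅, ∅)]>
t=25: <S=[-1 :: 6], E={z↦0, w↦-21}, C=[PRIM2(mul)], D=[(∅, {w↦-21}, ∅) :: (∅, ∅, ∅)]>
t=26: <S=[-6], E={z↦0, w↦-21}, C=∅, D=[(∅, {w↦-21}, ∅) :: (∅, ∅, ∅)]>
t=27: <S=[-6], E={w↦-21}, C=∅, D=[(∅, ∅, ∅)]>
t=28: <S=[-6], E=∅, C=∅, D=∅>
→ final value -6

Answer: -6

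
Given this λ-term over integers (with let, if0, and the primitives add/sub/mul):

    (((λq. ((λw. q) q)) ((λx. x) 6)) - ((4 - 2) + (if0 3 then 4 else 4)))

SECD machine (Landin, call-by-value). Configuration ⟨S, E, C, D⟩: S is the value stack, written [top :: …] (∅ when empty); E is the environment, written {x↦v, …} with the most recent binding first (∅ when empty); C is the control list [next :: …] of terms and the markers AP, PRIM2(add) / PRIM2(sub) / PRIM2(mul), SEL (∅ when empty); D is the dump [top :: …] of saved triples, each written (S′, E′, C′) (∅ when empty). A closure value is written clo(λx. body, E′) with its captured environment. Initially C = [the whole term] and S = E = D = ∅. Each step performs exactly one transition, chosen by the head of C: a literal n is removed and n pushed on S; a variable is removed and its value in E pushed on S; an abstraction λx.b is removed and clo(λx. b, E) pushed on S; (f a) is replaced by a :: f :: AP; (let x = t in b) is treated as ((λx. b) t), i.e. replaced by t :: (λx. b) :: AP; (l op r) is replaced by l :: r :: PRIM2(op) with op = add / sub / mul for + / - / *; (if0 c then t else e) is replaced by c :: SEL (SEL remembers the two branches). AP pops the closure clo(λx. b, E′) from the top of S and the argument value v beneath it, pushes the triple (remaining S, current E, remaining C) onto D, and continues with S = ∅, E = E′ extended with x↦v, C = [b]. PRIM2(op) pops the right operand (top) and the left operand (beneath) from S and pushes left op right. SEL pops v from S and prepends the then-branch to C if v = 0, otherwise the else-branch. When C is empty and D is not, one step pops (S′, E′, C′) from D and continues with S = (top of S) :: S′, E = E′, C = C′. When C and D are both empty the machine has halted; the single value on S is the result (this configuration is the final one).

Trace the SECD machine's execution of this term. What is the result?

t=0: [S=∅ | E=∅ | C=[(((λq. ((λw. q) q)) ((λx. x) 6)) - ((4 - 2) + (if0 3 then 4 else 4)))] | D=∅]
t=1: [S=∅ | E=∅ | C=[((λq. ((λw. q) q)) ((λx. x) 6)) :: ((4 - 2) + (if0 3 then 4 else 4)) :: PRIM2(sub)] | D=∅]
t=2: [S=∅ | E=∅ | C=[((λx. x) 6) :: (λq. ((λw. q) q)) :: AP :: ((4 - 2) + (if0 3 then 4 else 4)) :: PRIM2(sub)] | D=∅]
t=3: [S=∅ | E=∅ | C=[6 :: (λx. x) :: AP :: (λq. ((λw. q) q)) :: AP :: ((4 - 2) + (if0 3 then 4 else 4)) :: PRIM2(sub)] | D=∅]
t=4: [S=[6] | E=∅ | C=[(λx. x) :: AP :: (λq. ((λw. q) q)) :: AP :: ((4 - 2) + (if0 3 then 4 else 4)) :: PRIM2(sub)] | D=∅]
t=5: [S=[clo(λx. x, ∅) :: 6] | E=∅ | C=[AP :: (λq. ((λw. q) q)) :: AP :: ((4 - 2) + (if0 3 then 4 else 4)) :: PRIM2(sub)] | D=∅]
t=6: [S=∅ | E={x↦6} | C=[x] | D=[(∅, ∅, [(λq. ((λw. q) q)) :: AP :: ((4 - 2) + (if0 3 then 4 else 4)) :: PRIM2(sub)])]]
t=7: [S=[6] | E={x↦6} | C=∅ | D=[(∅, ∅, [(λq. ((λw. q) q)) :: AP :: ((4 - 2) + (if0 3 then 4 else 4)) :: PRIM2(sub)])]]
t=8: [S=[6] | E=∅ | C=[(λq. ((λw. q) q)) :: AP :: ((4 - 2) + (if0 3 then 4 else 4)) :: PRIM2(sub)] | D=∅]
t=9: [S=[clo(λq. ((λw. q) q), ∅) :: 6] | E=∅ | C=[AP :: ((4 - 2) + (if0 3 then 4 else 4)) :: PRIM2(sub)] | D=∅]
t=10: [S=∅ | E={q↦6} | C=[((λw. q) q)] | D=[(∅, ∅, [((4 - 2) + (if0 3 then 4 else 4)) :: PRIM2(sub)])]]
t=11: [S=∅ | E={q↦6} | C=[q :: (λw. q) :: AP] | D=[(∅, ∅, [((4 - 2) + (if0 3 then 4 else 4)) :: PRIM2(sub)])]]
t=12: [S=[6] | E={q↦6} | C=[(λw. q) :: AP] | D=[(∅, ∅, [((4 - 2) + (if0 3 then 4 else 4)) :: PRIM2(sub)])]]
t=13: [S=[clo(λw. q, {q↦6}) :: 6] | E={q↦6} | C=[AP] | D=[(∅, ∅, [((4 - 2) + (if0 3 then 4 else 4)) :: PRIM2(sub)])]]
t=14: [S=∅ | E={w↦6, q↦6} | C=[q] | D=[(∅, {q↦6}, ∅) :: (∅, ∅, [((4 - 2) + (if0 3 then 4 else 4)) :: PRIM2(sub)])]]
t=15: [S=[6] | E={w↦6, q↦6} | C=∅ | D=[(∅, {q↦6}, ∅) :: (∅, ∅, [((4 - 2) + (if0 3 then 4 else 4)) :: PRIM2(sub)])]]
t=16: [S=[6] | E={q↦6} | C=∅ | D=[(∅, ∅, [((4 - 2) + (if0 3 then 4 else 4)) :: PRIM2(sub)])]]
t=17: [S=[6] | E=∅ | C=[((4 - 2) + (if0 3 then 4 else 4)) :: PRIM2(sub)] | D=∅]
t=18: [S=[6] | E=∅ | C=[(4 - 2) :: (if0 3 then 4 else 4) :: PRIM2(add) :: PRIM2(sub)] | D=∅]
t=19: [S=[6] | E=∅ | C=[4 :: 2 :: PRIM2(sub) :: (if0 3 then 4 else 4) :: PRIM2(add) :: PRIM2(sub)] | D=∅]
t=20: [S=[4 :: 6] | E=∅ | C=[2 :: PRIM2(sub) :: (if0 3 then 4 else 4) :: PRIM2(add) :: PRIM2(sub)] | D=∅]
t=21: [S=[2 :: 4 :: 6] | E=∅ | C=[PRIM2(sub) :: (if0 3 then 4 else 4) :: PRIM2(add) :: PRIM2(sub)] | D=∅]
t=22: [S=[2 :: 6] | E=∅ | C=[(if0 3 then 4 else 4) :: PRIM2(add) :: PRIM2(sub)] | D=∅]
t=23: [S=[2 :: 6] | E=∅ | C=[3 :: SEL :: PRIM2(add) :: PRIM2(sub)] | D=∅]
t=24: [S=[3 :: 2 :: 6] | E=∅ | C=[SEL :: PRIM2(add) :: PRIM2(sub)] | D=∅]
t=25: [S=[2 :: 6] | E=∅ | C=[4 :: PRIM2(add) :: PRIM2(sub)] | D=∅]
t=26: [S=[4 :: 2 :: 6] | E=∅ | C=[PRIM2(add) :: PRIM2(sub)] | D=∅]
t=27: [S=[6 :: 6] | E=∅ | C=[PRIM2(sub)] | D=∅]
t=28: [S=[0] | E=∅ | C=∅ | D=∅]
→ final value 0

Answer: 0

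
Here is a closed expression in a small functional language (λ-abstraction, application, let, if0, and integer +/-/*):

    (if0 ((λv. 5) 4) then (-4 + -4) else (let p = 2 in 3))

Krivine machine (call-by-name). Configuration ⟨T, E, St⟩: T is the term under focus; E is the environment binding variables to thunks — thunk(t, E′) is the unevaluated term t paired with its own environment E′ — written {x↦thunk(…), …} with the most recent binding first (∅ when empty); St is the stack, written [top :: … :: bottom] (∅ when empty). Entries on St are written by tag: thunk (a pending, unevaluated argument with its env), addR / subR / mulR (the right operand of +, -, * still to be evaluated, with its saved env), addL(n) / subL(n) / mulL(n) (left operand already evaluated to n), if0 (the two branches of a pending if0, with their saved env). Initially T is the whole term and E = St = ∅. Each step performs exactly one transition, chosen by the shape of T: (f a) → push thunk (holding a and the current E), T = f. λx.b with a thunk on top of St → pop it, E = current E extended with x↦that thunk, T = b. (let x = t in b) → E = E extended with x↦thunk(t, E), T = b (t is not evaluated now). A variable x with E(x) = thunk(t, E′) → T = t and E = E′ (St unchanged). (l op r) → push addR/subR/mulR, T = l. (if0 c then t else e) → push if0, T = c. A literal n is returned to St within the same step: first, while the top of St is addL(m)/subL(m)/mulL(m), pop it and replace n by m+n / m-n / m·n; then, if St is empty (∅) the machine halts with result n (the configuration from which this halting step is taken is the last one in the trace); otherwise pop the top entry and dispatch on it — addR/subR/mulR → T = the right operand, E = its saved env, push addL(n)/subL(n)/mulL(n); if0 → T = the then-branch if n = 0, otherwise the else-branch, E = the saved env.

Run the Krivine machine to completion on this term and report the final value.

[0] [T=(if0 ((λv. 5) 4) then (-4 + -4) else (let p = 2 in 3)) | E=∅ | St=∅]
[1] [T=((λv. 5) 4) | E=∅ | St=[if0]]
[2] [T=(λv. 5) | E=∅ | St=[thunk :: if0]]
[3] [T=5 | E={v↦thunk(4, ∅)} | St=[if0]]
[4] [T=(let p = 2 in 3) | E=∅ | St=∅]
[5] [T=3 | E={p↦thunk(2, ∅)} | St=∅]
→ final value 3

Answer: 3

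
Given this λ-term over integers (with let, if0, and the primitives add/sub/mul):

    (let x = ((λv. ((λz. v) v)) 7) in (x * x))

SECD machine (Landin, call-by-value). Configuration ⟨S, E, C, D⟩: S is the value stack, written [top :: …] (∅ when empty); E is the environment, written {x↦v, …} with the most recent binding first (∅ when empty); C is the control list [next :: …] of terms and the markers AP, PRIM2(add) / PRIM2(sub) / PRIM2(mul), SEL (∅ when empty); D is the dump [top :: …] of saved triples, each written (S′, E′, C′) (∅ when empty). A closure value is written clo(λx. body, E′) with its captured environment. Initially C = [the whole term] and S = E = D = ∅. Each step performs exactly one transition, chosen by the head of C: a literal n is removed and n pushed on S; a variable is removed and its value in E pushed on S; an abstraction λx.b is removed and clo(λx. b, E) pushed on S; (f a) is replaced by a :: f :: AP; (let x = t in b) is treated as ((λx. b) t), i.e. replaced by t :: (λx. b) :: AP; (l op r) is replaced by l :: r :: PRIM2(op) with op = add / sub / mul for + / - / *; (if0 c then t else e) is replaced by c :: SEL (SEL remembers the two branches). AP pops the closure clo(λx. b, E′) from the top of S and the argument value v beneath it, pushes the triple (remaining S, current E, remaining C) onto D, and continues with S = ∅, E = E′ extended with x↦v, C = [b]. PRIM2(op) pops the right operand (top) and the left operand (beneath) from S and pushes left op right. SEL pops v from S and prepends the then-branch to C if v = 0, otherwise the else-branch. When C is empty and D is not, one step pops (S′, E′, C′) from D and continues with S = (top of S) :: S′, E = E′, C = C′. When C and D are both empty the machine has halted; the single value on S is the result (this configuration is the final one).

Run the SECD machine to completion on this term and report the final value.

Answer: 49

Derivation:
[0] ⟨S=∅; E=∅; C=[(let x = ((λv. ((λz. v) v)) 7) in (x * x))]; D=∅⟩
[1] ⟨S=∅; E=∅; C=[((λv. ((λz. v) v)) 7) :: (λx. (x * x)) :: AP]; D=∅⟩
[2] ⟨S=∅; E=∅; C=[7 :: (λv. ((λz. v) v)) :: AP :: (λx. (x * x)) :: AP]; D=∅⟩
[3] ⟨S=[7]; E=∅; C=[(λv. ((λz. v) v)) :: AP :: (λx. (x * x)) :: AP]; D=∅⟩
[4] ⟨S=[clo(λv. ((λz. v) v), ∅) :: 7]; E=∅; C=[AP :: (λx. (x * x)) :: AP]; D=∅⟩
[5] ⟨S=∅; E={v↦7}; C=[((λz. v) v)]; D=[(∅, ∅, [(λx. (x * x)) :: AP])]⟩
[6] ⟨S=∅; E={v↦7}; C=[v :: (λz. v) :: AP]; D=[(∅, ∅, [(λx. (x * x)) :: AP])]⟩
[7] ⟨S=[7]; E={v↦7}; C=[(λz. v) :: AP]; D=[(∅, ∅, [(λx. (x * x)) :: AP])]⟩
[8] ⟨S=[clo(λz. v, {v↦7}) :: 7]; E={v↦7}; C=[AP]; D=[(∅, ∅, [(λx. (x * x)) :: AP])]⟩
[9] ⟨S=∅; E={z↦7, v↦7}; C=[v]; D=[(∅, {v↦7}, ∅) :: (∅, ∅, [(λx. (x * x)) :: AP])]⟩
[10] ⟨S=[7]; E={z↦7, v↦7}; C=∅; D=[(∅, {v↦7}, ∅) :: (∅, ∅, [(λx. (x * x)) :: AP])]⟩
[11] ⟨S=[7]; E={v↦7}; C=∅; D=[(∅, ∅, [(λx. (x * x)) :: AP])]⟩
[12] ⟨S=[7]; E=∅; C=[(λx. (x * x)) :: AP]; D=∅⟩
[13] ⟨S=[clo(λx. (x * x), ∅) :: 7]; E=∅; C=[AP]; D=∅⟩
[14] ⟨S=∅; E={x↦7}; C=[(x * x)]; D=[(∅, ∅, ∅)]⟩
[15] ⟨S=∅; E={x↦7}; C=[x :: x :: PRIM2(mul)]; D=[(∅, ∅, ∅)]⟩
[16] ⟨S=[7]; E={x↦7}; C=[x :: PRIM2(mul)]; D=[(∅, ∅, ∅)]⟩
[17] ⟨S=[7 :: 7]; E={x↦7}; C=[PRIM2(mul)]; D=[(∅, ∅, ∅)]⟩
[18] ⟨S=[49]; E={x↦7}; C=∅; D=[(∅, ∅, ∅)]⟩
[19] ⟨S=[49]; E=∅; C=∅; D=∅⟩
→ final value 49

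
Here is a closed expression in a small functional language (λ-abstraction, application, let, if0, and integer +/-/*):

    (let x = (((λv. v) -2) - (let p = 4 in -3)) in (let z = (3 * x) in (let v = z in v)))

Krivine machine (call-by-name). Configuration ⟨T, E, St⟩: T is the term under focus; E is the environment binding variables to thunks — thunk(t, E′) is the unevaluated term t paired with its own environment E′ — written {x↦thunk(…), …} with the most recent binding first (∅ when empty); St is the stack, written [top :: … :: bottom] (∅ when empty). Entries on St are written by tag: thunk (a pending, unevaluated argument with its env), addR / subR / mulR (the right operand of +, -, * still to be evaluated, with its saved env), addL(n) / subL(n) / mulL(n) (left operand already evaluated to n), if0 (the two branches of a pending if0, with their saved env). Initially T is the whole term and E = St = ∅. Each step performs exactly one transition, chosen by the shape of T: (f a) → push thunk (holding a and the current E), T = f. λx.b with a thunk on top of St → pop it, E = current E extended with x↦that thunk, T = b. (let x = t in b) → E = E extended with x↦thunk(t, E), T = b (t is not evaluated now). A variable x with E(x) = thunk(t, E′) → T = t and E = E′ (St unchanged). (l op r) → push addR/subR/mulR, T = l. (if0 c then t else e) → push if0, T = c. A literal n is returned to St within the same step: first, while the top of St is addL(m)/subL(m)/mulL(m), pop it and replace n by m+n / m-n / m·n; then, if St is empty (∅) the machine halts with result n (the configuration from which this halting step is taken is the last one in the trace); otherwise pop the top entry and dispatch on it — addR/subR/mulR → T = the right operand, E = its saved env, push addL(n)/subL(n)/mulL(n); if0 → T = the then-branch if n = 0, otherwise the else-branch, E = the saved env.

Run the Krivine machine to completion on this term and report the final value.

Answer: 3

Derivation:
t=0: <T=(let x = (((λv. v) -2) - (let p = 4 in -3)) in (let z = (3 * x) in (let v = z in v))), E=∅, St=∅>
t=1: <T=(let z = (3 * x) in (let v = z in v)), E={x↦thunk((((λv. v) -2) - (let p = 4 in -3)), ∅)}, St=∅>
t=2: <T=(let v = z in v), E={z↦thunk((3 * x), {x↦thunk((((λv. v) -2) - (let p = 4 in -3)), ∅)}), x↦thunk((((λv. v) -2) - (let p = 4 in -3)), ∅)}, St=∅>
t=3: <T=v, E={v↦thunk(z, {z↦thunk((3 * x), {x↦thunk((((λv. v) -2) - (let p = 4 in -3)), ∅)}), x↦thunk((((λv. v) -2) - (let p = 4 in -3)), ∅)}), z↦thunk((3 * x), {x↦thunk((((λv. v) -2) - (let p = 4 in -3)), ∅)}), x↦thunk((((λv. v) -2) - (let p = 4 in -3)), ∅)}, St=∅>
t=4: <T=z, E={z↦thunk((3 * x), {x↦thunk((((λv. v) -2) - (let p = 4 in -3)), ∅)}), x↦thunk((((λv. v) -2) - (let p = 4 in -3)), ∅)}, St=∅>
t=5: <T=(3 * x), E={x↦thunk((((λv. v) -2) - (let p = 4 in -3)), ∅)}, St=∅>
t=6: <T=3, E={x↦thunk((((λv. v) -2) - (let p = 4 in -3)), ∅)}, St=[mulR]>
t=7: <T=x, E={x↦thunk((((λv. v) -2) - (let p = 4 in -3)), ∅)}, St=[mulL(3)]>
t=8: <T=(((λv. v) -2) - (let p = 4 in -3)), E=∅, St=[mulL(3)]>
t=9: <T=((λv. v) -2), E=∅, St=[subR :: mulL(3)]>
t=10: <T=(λv. v), E=∅, St=[thunk :: subR :: mulL(3)]>
t=11: <T=v, E={v↦thunk(-2, ∅)}, St=[subR :: mulL(3)]>
t=12: <T=-2, E=∅, St=[subR :: mulL(3)]>
t=13: <T=(let p = 4 in -3), E=∅, St=[subL(-2) :: mulL(3)]>
t=14: <T=-3, E={p↦thunk(4, ∅)}, St=[subL(-2) :: mulL(3)]>
→ final value 3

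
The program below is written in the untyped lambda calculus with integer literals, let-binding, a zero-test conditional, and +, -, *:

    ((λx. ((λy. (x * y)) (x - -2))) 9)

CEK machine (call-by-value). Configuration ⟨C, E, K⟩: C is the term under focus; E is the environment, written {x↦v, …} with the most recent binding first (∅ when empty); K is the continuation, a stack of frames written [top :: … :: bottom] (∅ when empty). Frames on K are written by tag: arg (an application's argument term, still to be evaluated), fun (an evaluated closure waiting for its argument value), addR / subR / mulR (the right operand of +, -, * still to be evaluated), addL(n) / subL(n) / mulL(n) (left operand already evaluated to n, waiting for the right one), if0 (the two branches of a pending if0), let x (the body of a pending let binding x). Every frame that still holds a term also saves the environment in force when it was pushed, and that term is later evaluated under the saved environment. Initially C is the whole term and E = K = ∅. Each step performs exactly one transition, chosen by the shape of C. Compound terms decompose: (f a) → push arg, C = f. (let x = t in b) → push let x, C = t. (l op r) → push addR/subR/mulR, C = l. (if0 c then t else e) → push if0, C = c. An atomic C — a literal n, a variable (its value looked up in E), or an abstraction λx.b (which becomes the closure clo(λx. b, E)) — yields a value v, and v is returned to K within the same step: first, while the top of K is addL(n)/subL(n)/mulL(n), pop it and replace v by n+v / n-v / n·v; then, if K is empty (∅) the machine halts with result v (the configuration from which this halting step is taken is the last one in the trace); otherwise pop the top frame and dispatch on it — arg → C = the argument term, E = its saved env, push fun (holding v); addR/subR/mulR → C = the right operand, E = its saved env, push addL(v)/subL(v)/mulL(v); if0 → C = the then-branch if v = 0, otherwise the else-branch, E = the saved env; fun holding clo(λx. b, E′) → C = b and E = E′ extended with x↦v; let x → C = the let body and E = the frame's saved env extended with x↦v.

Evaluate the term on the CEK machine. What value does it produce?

[0] [C=((λx. ((λy. (x * y)) (x - -2))) 9) | E=∅ | K=∅]
[1] [C=(λx. ((λy. (x * y)) (x - -2))) | E=∅ | K=[arg]]
[2] [C=9 | E=∅ | K=[fun]]
[3] [C=((λy. (x * y)) (x - -2)) | E={x↦9} | K=∅]
[4] [C=(λy. (x * y)) | E={x↦9} | K=[arg]]
[5] [C=(x - -2) | E={x↦9} | K=[fun]]
[6] [C=x | E={x↦9} | K=[subR :: fun]]
[7] [C=-2 | E={x↦9} | K=[subL(9) :: fun]]
[8] [C=(x * y) | E={y↦11, x↦9} | K=∅]
[9] [C=x | E={y↦11, x↦9} | K=[mulR]]
[10] [C=y | E={y↦11, x↦9} | K=[mulL(9)]]
→ final value 99

Answer: 99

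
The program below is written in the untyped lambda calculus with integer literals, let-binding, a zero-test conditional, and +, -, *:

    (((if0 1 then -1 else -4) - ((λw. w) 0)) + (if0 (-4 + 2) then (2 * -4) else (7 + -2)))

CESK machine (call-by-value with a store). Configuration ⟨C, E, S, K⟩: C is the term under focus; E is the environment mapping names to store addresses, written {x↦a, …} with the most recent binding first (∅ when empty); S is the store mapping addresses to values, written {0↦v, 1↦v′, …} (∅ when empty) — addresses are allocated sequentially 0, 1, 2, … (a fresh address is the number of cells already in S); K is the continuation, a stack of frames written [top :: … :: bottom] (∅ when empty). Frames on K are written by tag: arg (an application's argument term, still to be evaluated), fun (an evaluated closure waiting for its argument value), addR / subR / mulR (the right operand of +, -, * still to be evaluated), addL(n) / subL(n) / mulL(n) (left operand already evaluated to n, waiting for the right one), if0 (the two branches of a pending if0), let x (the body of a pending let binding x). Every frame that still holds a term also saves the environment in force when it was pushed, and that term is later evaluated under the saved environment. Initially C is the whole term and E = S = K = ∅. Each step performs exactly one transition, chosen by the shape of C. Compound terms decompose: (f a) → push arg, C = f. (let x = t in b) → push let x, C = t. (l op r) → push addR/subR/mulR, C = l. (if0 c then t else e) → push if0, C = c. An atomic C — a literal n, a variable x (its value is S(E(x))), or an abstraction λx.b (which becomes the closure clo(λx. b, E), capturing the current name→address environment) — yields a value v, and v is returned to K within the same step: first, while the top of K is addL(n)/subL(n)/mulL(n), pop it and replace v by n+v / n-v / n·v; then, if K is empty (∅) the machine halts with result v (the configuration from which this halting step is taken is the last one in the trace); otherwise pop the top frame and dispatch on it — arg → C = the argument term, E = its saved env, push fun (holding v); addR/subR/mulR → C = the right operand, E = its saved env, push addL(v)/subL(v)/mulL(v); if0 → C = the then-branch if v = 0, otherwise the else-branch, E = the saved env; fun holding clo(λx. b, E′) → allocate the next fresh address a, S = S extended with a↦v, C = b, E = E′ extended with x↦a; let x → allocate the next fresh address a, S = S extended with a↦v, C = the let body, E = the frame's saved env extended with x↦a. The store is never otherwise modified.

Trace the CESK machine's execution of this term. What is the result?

Answer: 1

Derivation:
0. [C=(((if0 1 then -1 else -4) - ((λw. w) 0)) + (if0 (-4 + 2) then (2 * -4) else (7 + -2))) | E=∅ | S=∅ | K=∅]
1. [C=((if0 1 then -1 else -4) - ((λw. w) 0)) | E=∅ | S=∅ | K=[addR]]
2. [C=(if0 1 then -1 else -4) | E=∅ | S=∅ | K=[subR :: addR]]
3. [C=1 | E=∅ | S=∅ | K=[if0 :: subR :: addR]]
4. [C=-4 | E=∅ | S=∅ | K=[subR :: addR]]
5. [C=((λw. w) 0) | E=∅ | S=∅ | K=[subL(-4) :: addR]]
6. [C=(λw. w) | E=∅ | S=∅ | K=[arg :: subL(-4) :: addR]]
7. [C=0 | E=∅ | S=∅ | K=[fun :: subL(-4) :: addR]]
8. [C=w | E={w↦0} | S={0↦0} | K=[subL(-4) :: addR]]
9. [C=(if0 (-4 + 2) then (2 * -4) else (7 + -2)) | E=∅ | S={0↦0} | K=[addL(-4)]]
10. [C=(-4 + 2) | E=∅ | S={0↦0} | K=[if0 :: addL(-4)]]
11. [C=-4 | E=∅ | S={0↦0} | K=[addR :: if0 :: addL(-4)]]
12. [C=2 | E=∅ | S={0↦0} | K=[addL(-4) :: if0 :: addL(-4)]]
13. [C=(7 + -2) | E=∅ | S={0↦0} | K=[addL(-4)]]
14. [C=7 | E=∅ | S={0↦0} | K=[addR :: addL(-4)]]
15. [C=-2 | E=∅ | S={0↦0} | K=[addL(7) :: addL(-4)]]
→ final value 1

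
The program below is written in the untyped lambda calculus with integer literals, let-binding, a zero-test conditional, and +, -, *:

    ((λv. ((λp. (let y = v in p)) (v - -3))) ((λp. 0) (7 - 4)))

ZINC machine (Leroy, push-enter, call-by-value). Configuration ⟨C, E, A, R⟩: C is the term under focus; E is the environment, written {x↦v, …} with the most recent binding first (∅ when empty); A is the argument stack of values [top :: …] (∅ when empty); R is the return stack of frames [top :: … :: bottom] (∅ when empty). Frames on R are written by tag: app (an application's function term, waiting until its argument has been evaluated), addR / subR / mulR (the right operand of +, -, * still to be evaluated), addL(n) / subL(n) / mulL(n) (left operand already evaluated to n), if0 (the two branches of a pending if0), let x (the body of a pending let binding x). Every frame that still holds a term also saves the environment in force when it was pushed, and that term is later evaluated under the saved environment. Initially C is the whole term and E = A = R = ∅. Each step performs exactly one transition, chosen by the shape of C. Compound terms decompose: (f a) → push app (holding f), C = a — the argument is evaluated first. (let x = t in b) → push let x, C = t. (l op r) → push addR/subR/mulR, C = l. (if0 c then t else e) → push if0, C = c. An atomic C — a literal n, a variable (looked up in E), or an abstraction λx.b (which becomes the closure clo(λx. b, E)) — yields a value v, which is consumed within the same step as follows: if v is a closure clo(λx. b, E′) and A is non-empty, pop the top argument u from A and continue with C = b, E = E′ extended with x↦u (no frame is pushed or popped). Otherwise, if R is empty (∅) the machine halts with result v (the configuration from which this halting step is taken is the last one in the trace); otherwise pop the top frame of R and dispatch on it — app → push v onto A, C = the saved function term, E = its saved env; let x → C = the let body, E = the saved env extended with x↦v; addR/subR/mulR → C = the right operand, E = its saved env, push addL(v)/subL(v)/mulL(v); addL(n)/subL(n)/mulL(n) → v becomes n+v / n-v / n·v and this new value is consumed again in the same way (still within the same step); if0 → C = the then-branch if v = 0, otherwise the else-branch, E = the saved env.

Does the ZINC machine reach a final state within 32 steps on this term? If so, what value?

Answer: 3

Execution trace:
0. <C=((λv. ((λp. (let y = v in p)) (v - -3))) ((λp. 0) (7 - 4))), E=∅, A=∅, R=∅>
1. <C=((λp. 0) (7 - 4)), E=∅, A=∅, R=[app]>
2. <C=(7 - 4), E=∅, A=∅, R=[app :: app]>
3. <C=7, E=∅, A=∅, R=[subR :: app :: app]>
4. <C=4, E=∅, A=∅, R=[subL(7) :: app :: app]>
5. <C=(λp. 0), E=∅, A=[3], R=[app]>
6. <C=0, E={p↦3}, A=∅, R=[app]>
7. <C=(λv. ((λp. (let y = v in p)) (v - -3))), E=∅, A=[0], R=∅>
8. <C=((λp. (let y = v in p)) (v - -3)), E={v↦0}, A=∅, R=∅>
9. <C=(v - -3), E={v↦0}, A=∅, R=[app]>
10. <C=v, E={v↦0}, A=∅, R=[subR :: app]>
11. <C=-3, E={v↦0}, A=∅, R=[subL(0) :: app]>
12. <C=(λp. (let y = v in p)), E={v↦0}, A=[3], R=∅>
13. <C=(let y = v in p), E={p↦3, v↦0}, A=∅, R=∅>
14. <C=v, E={p↦3, v↦0}, A=∅, R=[let y]>
15. <C=p, E={y↦0, p↦3, v↦0}, A=∅, R=∅>
→ final value 3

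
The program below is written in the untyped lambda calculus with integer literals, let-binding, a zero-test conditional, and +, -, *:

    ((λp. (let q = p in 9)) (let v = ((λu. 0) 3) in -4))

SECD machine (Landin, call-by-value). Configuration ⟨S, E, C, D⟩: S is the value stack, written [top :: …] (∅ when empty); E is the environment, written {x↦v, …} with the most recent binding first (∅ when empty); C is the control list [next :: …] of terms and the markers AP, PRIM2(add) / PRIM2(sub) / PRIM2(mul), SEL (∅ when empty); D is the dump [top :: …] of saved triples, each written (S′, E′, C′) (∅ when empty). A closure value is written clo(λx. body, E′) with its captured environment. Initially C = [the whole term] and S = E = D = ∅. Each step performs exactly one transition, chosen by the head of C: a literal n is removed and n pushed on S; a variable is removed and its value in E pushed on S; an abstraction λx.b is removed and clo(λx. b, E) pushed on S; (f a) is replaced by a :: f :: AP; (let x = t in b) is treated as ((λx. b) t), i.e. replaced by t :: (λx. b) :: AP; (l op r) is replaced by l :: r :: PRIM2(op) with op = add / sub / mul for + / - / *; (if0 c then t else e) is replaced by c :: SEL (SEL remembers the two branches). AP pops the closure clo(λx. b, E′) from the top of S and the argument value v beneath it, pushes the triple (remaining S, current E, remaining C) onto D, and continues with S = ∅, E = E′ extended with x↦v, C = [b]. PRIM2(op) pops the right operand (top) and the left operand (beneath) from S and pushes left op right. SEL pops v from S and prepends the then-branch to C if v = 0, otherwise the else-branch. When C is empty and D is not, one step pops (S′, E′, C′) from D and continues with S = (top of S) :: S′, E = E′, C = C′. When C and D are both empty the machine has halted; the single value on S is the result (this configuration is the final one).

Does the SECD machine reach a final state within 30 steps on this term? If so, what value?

Answer: 9

Derivation:
[0] <S=∅, E=∅, C=[((λp. (let q = p in 9)) (let v = ((λu. 0) 3) in -4))], D=∅>
[1] <S=∅, E=∅, C=[(let v = ((λu. 0) 3) in -4) :: (λp. (let q = p in 9)) :: AP], D=∅>
[2] <S=∅, E=∅, C=[((λu. 0) 3) :: (λv. -4) :: AP :: (λp. (let q = p in 9)) :: AP], D=∅>
[3] <S=∅, E=∅, C=[3 :: (λu. 0) :: AP :: (λv. -4) :: AP :: (λp. (let q = p in 9)) :: AP], D=∅>
[4] <S=[3], E=∅, C=[(λu. 0) :: AP :: (λv. -4) :: AP :: (λp. (let q = p in 9)) :: AP], D=∅>
[5] <S=[clo(λu. 0, ∅) :: 3], E=∅, C=[AP :: (λv. -4) :: AP :: (λp. (let q = p in 9)) :: AP], D=∅>
[6] <S=∅, E={u↦3}, C=[0], D=[(∅, ∅, [(λv. -4) :: AP :: (λp. (let q = p in 9)) :: AP])]>
[7] <S=[0], E={u↦3}, C=∅, D=[(∅, ∅, [(λv. -4) :: AP :: (λp. (let q = p in 9)) :: AP])]>
[8] <S=[0], E=∅, C=[(λv. -4) :: AP :: (λp. (let q = p in 9)) :: AP], D=∅>
[9] <S=[clo(λv. -4, ∅) :: 0], E=∅, C=[AP :: (λp. (let q = p in 9)) :: AP], D=∅>
[10] <S=∅, E={v↦0}, C=[-4], D=[(∅, ∅, [(λp. (let q = p in 9)) :: AP])]>
[11] <S=[-4], E={v↦0}, C=∅, D=[(∅, ∅, [(λp. (let q = p in 9)) :: AP])]>
[12] <S=[-4], E=∅, C=[(λp. (let q = p in 9)) :: AP], D=∅>
[13] <S=[clo(λp. (let q = p in 9), ∅) :: -4], E=∅, C=[AP], D=∅>
[14] <S=∅, E={p↦-4}, C=[(let q = p in 9)], D=[(∅, ∅, ∅)]>
[15] <S=∅, E={p↦-4}, C=[p :: (λq. 9) :: AP], D=[(∅, ∅, ∅)]>
[16] <S=[-4], E={p↦-4}, C=[(λq. 9) :: AP], D=[(∅, ∅, ∅)]>
[17] <S=[clo(λq. 9, {p↦-4}) :: -4], E={p↦-4}, C=[AP], D=[(∅, ∅, ∅)]>
[18] <S=∅, E={q↦-4, p↦-4}, C=[9], D=[(∅, {p↦-4}, ∅) :: (∅, ∅, ∅)]>
[19] <S=[9], E={q↦-4, p↦-4}, C=∅, D=[(∅, {p↦-4}, ∅) :: (∅, ∅, ∅)]>
[20] <S=[9], E={p↦-4}, C=∅, D=[(∅, ∅, ∅)]>
[21] <S=[9], E=∅, C=∅, D=∅>
→ final value 9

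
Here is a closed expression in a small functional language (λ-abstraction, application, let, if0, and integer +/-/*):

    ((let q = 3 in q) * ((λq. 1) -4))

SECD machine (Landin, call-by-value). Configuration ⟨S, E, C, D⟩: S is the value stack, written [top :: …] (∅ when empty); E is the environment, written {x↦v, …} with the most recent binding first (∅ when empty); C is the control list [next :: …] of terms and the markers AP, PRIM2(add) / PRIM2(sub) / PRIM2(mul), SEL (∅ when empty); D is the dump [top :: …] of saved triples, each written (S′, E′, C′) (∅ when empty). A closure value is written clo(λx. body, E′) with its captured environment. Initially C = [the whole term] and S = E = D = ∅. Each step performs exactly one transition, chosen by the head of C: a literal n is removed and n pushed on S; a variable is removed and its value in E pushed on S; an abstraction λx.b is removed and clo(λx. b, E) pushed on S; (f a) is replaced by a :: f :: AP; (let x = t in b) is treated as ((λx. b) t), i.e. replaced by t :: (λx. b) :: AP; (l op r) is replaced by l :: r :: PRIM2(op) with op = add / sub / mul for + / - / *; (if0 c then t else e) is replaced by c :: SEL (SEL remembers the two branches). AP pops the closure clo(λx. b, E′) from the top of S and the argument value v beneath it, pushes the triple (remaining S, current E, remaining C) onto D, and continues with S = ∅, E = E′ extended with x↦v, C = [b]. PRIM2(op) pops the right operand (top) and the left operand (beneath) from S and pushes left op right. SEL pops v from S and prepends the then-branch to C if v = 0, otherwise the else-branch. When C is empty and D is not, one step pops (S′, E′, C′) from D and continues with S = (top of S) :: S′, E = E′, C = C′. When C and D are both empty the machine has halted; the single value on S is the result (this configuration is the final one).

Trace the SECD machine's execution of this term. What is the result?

0. ⟨S=∅; E=∅; C=[((let q = 3 in q) * ((λq. 1) -4))]; D=∅⟩
1. ⟨S=∅; E=∅; C=[(let q = 3 in q) :: ((λq. 1) -4) :: PRIM2(mul)]; D=∅⟩
2. ⟨S=∅; E=∅; C=[3 :: (λq. q) :: AP :: ((λq. 1) -4) :: PRIM2(mul)]; D=∅⟩
3. ⟨S=[3]; E=∅; C=[(λq. q) :: AP :: ((λq. 1) -4) :: PRIM2(mul)]; D=∅⟩
4. ⟨S=[clo(λq. q, ∅) :: 3]; E=∅; C=[AP :: ((λq. 1) -4) :: PRIM2(mul)]; D=∅⟩
5. ⟨S=∅; E={q↦3}; C=[q]; D=[(∅, ∅, [((λq. 1) -4) :: PRIM2(mul)])]⟩
6. ⟨S=[3]; E={q↦3}; C=∅; D=[(∅, ∅, [((λq. 1) -4) :: PRIM2(mul)])]⟩
7. ⟨S=[3]; E=∅; C=[((λq. 1) -4) :: PRIM2(mul)]; D=∅⟩
8. ⟨S=[3]; E=∅; C=[-4 :: (λq. 1) :: AP :: PRIM2(mul)]; D=∅⟩
9. ⟨S=[-4 :: 3]; E=∅; C=[(λq. 1) :: AP :: PRIM2(mul)]; D=∅⟩
10. ⟨S=[clo(λq. 1, ∅) :: -4 :: 3]; E=∅; C=[AP :: PRIM2(mul)]; D=∅⟩
11. ⟨S=∅; E={q↦-4}; C=[1]; D=[([3], ∅, [PRIM2(mul)])]⟩
12. ⟨S=[1]; E={q↦-4}; C=∅; D=[([3], ∅, [PRIM2(mul)])]⟩
13. ⟨S=[1 :: 3]; E=∅; C=[PRIM2(mul)]; D=∅⟩
14. ⟨S=[3]; E=∅; C=∅; D=∅⟩
→ final value 3

Answer: 3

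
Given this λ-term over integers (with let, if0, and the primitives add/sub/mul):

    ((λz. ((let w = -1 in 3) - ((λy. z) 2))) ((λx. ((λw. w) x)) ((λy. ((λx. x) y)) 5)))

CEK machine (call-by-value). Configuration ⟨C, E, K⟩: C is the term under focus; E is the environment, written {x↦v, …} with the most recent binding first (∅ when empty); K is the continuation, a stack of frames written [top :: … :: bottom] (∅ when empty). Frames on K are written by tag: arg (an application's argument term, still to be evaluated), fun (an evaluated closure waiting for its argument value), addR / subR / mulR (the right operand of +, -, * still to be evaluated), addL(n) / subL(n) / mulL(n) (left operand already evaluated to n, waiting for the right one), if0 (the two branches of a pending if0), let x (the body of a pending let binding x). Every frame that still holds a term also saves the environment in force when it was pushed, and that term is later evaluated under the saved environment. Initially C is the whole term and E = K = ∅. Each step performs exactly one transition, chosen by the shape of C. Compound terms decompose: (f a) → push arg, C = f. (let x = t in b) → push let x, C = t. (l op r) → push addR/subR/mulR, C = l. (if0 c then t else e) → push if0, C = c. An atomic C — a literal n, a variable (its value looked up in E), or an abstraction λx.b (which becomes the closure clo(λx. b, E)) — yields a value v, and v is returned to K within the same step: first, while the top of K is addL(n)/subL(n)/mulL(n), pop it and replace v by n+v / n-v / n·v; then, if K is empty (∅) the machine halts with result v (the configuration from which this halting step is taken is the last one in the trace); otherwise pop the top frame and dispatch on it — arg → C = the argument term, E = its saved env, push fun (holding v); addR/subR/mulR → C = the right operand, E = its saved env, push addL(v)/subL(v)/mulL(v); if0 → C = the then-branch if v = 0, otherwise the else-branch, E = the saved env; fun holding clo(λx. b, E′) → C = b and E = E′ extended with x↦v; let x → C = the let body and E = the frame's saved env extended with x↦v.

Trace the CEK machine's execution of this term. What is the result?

Answer: -2

Derivation:
[0] ⟨C=((λz. ((let w = -1 in 3) - ((λy. z) 2))) ((λx. ((λw. w) x)) ((λy. ((λx. x) y)) 5))); E=∅; K=∅⟩
[1] ⟨C=(λz. ((let w = -1 in 3) - ((λy. z) 2))); E=∅; K=[arg]⟩
[2] ⟨C=((λx. ((λw. w) x)) ((λy. ((λx. x) y)) 5)); E=∅; K=[fun]⟩
[3] ⟨C=(λx. ((λw. w) x)); E=∅; K=[arg :: fun]⟩
[4] ⟨C=((λy. ((λx. x) y)) 5); E=∅; K=[fun :: fun]⟩
[5] ⟨C=(λy. ((λx. x) y)); E=∅; K=[arg :: fun :: fun]⟩
[6] ⟨C=5; E=∅; K=[fun :: fun :: fun]⟩
[7] ⟨C=((λx. x) y); E={y↦5}; K=[fun :: fun]⟩
[8] ⟨C=(λx. x); E={y↦5}; K=[arg :: fun :: fun]⟩
[9] ⟨C=y; E={y↦5}; K=[fun :: fun :: fun]⟩
[10] ⟨C=x; E={x↦5, y↦5}; K=[fun :: fun]⟩
[11] ⟨C=((λw. w) x); E={x↦5}; K=[fun]⟩
[12] ⟨C=(λw. w); E={x↦5}; K=[arg :: fun]⟩
[13] ⟨C=x; E={x↦5}; K=[fun :: fun]⟩
[14] ⟨C=w; E={w↦5, x↦5}; K=[fun]⟩
[15] ⟨C=((let w = -1 in 3) - ((λy. z) 2)); E={z↦5}; K=∅⟩
[16] ⟨C=(let w = -1 in 3); E={z↦5}; K=[subR]⟩
[17] ⟨C=-1; E={z↦5}; K=[let w :: subR]⟩
[18] ⟨C=3; E={w↦-1, z↦5}; K=[subR]⟩
[19] ⟨C=((λy. z) 2); E={z↦5}; K=[subL(3)]⟩
[20] ⟨C=(λy. z); E={z↦5}; K=[arg :: subL(3)]⟩
[21] ⟨C=2; E={z↦5}; K=[fun :: subL(3)]⟩
[22] ⟨C=z; E={y↦2, z↦5}; K=[subL(3)]⟩
→ final value -2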